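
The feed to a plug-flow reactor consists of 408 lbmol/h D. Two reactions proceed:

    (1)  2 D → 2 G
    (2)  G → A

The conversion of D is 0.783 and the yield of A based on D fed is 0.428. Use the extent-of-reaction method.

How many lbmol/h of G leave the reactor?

145 lbmol/h

Conversion of D: D consumed = 2ξ₁ = 0.783 × 408 → ξ₁ = 159.7 lbmol/h.
Yield of A: 1ξ₂ / 408 = 0.428 → ξ₂ = 174.6 lbmol/h.
Outlet amounts (n = n₀ + Σ ν·ξ):
  D: 408 − 2(159.7) = 88.54
  G: 0 + 2(159.7) − 1(174.6) = 144.8
  A: 0 + 1(174.6) = 174.6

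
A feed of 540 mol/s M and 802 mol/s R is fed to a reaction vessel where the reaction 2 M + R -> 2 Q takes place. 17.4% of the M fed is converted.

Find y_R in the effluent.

M reacted = 0.174 × 540 = 93.96 mol/s; ν_M = −2, so ξ = 93.96/2 = 46.98 mol/s.
Outlet amounts (n = n₀ + ν ξ):
  M: 540 − 2(46.98) = 446
  R: 802 − 1(46.98) = 755
  Q: 0 + 2(46.98) = 93.96
Total out = 1295 mol/s; y_R = 755 / 1295 = 0.583.

0.583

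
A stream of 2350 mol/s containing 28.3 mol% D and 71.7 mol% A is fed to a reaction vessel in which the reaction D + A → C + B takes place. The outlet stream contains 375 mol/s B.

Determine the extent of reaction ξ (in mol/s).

For B: n = n₀ + 1ξ → 375 = 0 + 1ξ, giving ξ = 375 mol/s.
Outlet amounts (n = n₀ + ν ξ):
  D: 665 − 1(375) = 290
  A: 1685 − 1(375) = 1310
  C: 0 + 1(375) = 375
  B: 0 + 1(375) = 375

ξ = 375 mol/s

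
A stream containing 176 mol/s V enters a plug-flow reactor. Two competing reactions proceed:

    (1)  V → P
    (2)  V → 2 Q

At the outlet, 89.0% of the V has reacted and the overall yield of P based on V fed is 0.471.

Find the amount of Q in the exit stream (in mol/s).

Yield of P: 1ξ₁ / 176 = 0.471 → ξ₁ = 82.9 mol/s.
Conversion of V: 1ξ₁ + 1ξ₂ = 0.89 × 176 = 156.6 → ξ₂ = 73.74 mol/s.
Outlet amounts (n = n₀ + Σ ν·ξ):
  V: 176 − 1(82.9) − 1(73.74) = 19.36
  P: 0 + 1(82.9) = 82.9
  Q: 0 + 2(73.74) = 147.5

147 mol/s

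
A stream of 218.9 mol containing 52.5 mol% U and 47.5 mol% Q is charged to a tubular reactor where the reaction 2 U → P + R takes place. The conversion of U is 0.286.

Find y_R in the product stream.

0.0751

U reacted = 0.286 × 114.9 = 32.87 mol; ν_U = −2, so ξ = 32.87/2 = 16.43 mol.
Outlet amounts (n = n₀ + ν ξ):
  U: 114.9 − 2(16.43) = 82.05
  P: 0 + 1(16.43) = 16.43
  R: 0 + 1(16.43) = 16.43
  Q: 104 (inert)
Total out = 218.9 mol; y_R = 16.43 / 218.9 = 0.07508.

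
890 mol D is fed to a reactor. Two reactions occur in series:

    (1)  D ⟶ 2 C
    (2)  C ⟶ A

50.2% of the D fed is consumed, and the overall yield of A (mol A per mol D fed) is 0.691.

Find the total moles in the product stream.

1340 mol

Conversion of D: D consumed = 1ξ₁ = 0.502 × 890 → ξ₁ = 446.8 mol.
Yield of A: 1ξ₂ / 890 = 0.691 → ξ₂ = 615 mol.
Outlet amounts (n = n₀ + Σ ν·ξ):
  D: 890 − 1(446.8) = 443.2
  C: 0 + 2(446.8) − 1(615) = 278.6
  A: 0 + 1(615) = 615
Total out = 443.2 + 278.6 + 615 = 1337 mol.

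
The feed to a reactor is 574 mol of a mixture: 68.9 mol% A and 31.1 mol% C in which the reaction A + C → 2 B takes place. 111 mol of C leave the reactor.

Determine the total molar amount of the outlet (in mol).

574 mol

For C: n = n₀ − 1ξ → 111 = 178.5 − 1ξ, giving ξ = 67.51 mol.
Outlet amounts (n = n₀ + ν ξ):
  A: 395.5 − 1(67.51) = 328
  C: 178.5 − 1(67.51) = 111
  B: 0 + 2(67.51) = 135
Total out = 328 + 111 + 135 = 574 mol.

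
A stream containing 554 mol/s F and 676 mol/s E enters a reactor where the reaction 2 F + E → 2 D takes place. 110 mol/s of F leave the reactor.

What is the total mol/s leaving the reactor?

For F: n = n₀ − 2ξ → 110 = 554 − 2ξ, giving ξ = 222 mol/s.
Outlet amounts (n = n₀ + ν ξ):
  F: 554 − 2(222) = 110
  E: 676 − 1(222) = 454
  D: 0 + 2(222) = 444
Total out = 110 + 454 + 444 = 1008 mol/s.

1010 mol/s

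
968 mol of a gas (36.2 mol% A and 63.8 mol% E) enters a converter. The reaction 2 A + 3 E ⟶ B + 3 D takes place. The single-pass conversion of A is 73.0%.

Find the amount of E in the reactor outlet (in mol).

234 mol

A reacted = 0.73 × 350.4 = 255.8 mol; ν_A = −2, so ξ = 255.8/2 = 127.9 mol.
Outlet amounts (n = n₀ + ν ξ):
  A: 350.4 − 2(127.9) = 94.61
  E: 617.6 − 3(127.9) = 233.9
  B: 0 + 1(127.9) = 127.9
  D: 0 + 3(127.9) = 383.7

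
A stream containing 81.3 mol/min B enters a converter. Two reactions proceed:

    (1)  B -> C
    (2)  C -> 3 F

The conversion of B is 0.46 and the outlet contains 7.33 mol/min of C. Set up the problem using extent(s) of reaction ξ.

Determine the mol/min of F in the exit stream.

90.2 mol/min

Conversion of B: B consumed = 1ξ₁ = 0.46 × 81.3 → ξ₁ = 37.4 mol/min.
C balance: n_C = 0 + 1ξ₁ − 1ξ₂ = 7.33 → ξ₂ = (1·37.4 − 7.33)/1 = 30.07 mol/min.
Outlet amounts (n = n₀ + Σ ν·ξ):
  B: 81.3 − 1(37.4) = 43.9
  C: 0 + 1(37.4) − 1(30.07) = 7.33
  F: 0 + 3(30.07) = 90.2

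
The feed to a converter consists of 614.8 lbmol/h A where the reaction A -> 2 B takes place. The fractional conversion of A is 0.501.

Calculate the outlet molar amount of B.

616 lbmol/h

A reacted = 0.501 × 614.8 = 308 lbmol/h; ν_A = −1, so ξ = 308/1 = 308 lbmol/h.
Outlet amounts (n = n₀ + ν ξ):
  A: 614.8 − 1(308) = 306.8
  B: 0 + 2(308) = 616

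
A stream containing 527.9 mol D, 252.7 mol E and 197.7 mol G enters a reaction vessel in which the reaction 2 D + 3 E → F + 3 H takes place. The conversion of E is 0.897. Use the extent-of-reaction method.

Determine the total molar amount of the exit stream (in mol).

903 mol

E reacted = 0.897 × 252.7 = 226.7 mol; ν_E = −3, so ξ = 226.7/3 = 75.56 mol.
Outlet amounts (n = n₀ + ν ξ):
  D: 527.9 − 2(75.56) = 376.8
  E: 252.7 − 3(75.56) = 26.03
  F: 0 + 1(75.56) = 75.56
  H: 0 + 3(75.56) = 226.7
  G: 197.7 (inert)
Total out = 376.8 + 26.03 + 75.56 + 226.7 + 197.7 = 902.7 mol.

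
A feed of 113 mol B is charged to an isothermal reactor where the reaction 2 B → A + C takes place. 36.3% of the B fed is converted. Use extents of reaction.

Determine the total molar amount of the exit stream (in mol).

B reacted = 0.363 × 113 = 41.02 mol; ν_B = −2, so ξ = 41.02/2 = 20.51 mol.
Outlet amounts (n = n₀ + ν ξ):
  B: 113 − 2(20.51) = 71.98
  A: 0 + 1(20.51) = 20.51
  C: 0 + 1(20.51) = 20.51
Total out = 71.98 + 20.51 + 20.51 = 113 mol.

113 mol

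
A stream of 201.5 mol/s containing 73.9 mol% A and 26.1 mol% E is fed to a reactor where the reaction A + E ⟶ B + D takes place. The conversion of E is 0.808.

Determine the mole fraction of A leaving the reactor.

0.528

E reacted = 0.808 × 52.59 = 42.49 mol/s; ν_E = −1, so ξ = 42.49/1 = 42.49 mol/s.
Outlet amounts (n = n₀ + ν ξ):
  A: 148.9 − 1(42.49) = 106.4
  E: 52.59 − 1(42.49) = 10.1
  B: 0 + 1(42.49) = 42.49
  D: 0 + 1(42.49) = 42.49
Total out = 201.5 mol/s; y_A = 106.4 / 201.5 = 0.5281.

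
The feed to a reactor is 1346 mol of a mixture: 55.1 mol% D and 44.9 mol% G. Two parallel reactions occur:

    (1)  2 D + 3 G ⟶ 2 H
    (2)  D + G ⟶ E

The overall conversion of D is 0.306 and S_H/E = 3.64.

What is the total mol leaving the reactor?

Conversion of D: D consumed = 0.306 × 741.6 = 226.9 mol = 2ξ₁ + 1ξ₂.
Selectivity: 2ξ₁ / (1ξ₂) = 3.64 → ξ₁ = 1.82 ξ₂.
Substitute: (2·1.82 + 1) ξ₂ = 226.9 → ξ₂ = 48.91 mol, ξ₁ = 89.02 mol.
Outlet amounts (n = n₀ + Σ ν·ξ):
  D: 741.6 − 2(89.02) − 1(48.91) = 514.7
  G: 604.4 − 3(89.02) − 1(48.91) = 288.4
  H: 0 + 2(89.02) = 178
  E: 0 + 1(48.91) = 48.91
Total out = 514.7 + 288.4 + 178 + 48.91 = 1030 mol.

1030 mol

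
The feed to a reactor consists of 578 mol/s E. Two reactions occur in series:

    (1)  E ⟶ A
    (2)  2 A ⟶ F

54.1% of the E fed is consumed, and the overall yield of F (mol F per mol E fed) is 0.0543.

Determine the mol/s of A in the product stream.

Conversion of E: E consumed = 1ξ₁ = 0.541 × 578 → ξ₁ = 312.7 mol/s.
Yield of F: 1ξ₂ / 578 = 0.0543 → ξ₂ = 31.39 mol/s.
Outlet amounts (n = n₀ + Σ ν·ξ):
  E: 578 − 1(312.7) = 265.3
  A: 0 + 1(312.7) − 2(31.39) = 249.9
  F: 0 + 1(31.39) = 31.39

250 mol/s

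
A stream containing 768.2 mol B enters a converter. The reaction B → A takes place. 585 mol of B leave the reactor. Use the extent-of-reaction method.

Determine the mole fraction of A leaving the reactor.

0.238

For B: n = n₀ − 1ξ → 585 = 768.2 − 1ξ, giving ξ = 183.2 mol.
Outlet amounts (n = n₀ + ν ξ):
  B: 768.2 − 1(183.2) = 585
  A: 0 + 1(183.2) = 183.2
Total out = 768.2 mol; y_A = 183.2 / 768.2 = 0.2385.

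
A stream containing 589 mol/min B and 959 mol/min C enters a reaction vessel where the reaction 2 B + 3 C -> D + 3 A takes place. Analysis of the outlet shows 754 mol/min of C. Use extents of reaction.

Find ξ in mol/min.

For C: n = n₀ − 3ξ → 754 = 959 − 3ξ, giving ξ = 68.33 mol/min.
Outlet amounts (n = n₀ + ν ξ):
  B: 589 − 2(68.33) = 452.3
  C: 959 − 3(68.33) = 754
  D: 0 + 1(68.33) = 68.33
  A: 0 + 3(68.33) = 205

ξ = 68.3 mol/min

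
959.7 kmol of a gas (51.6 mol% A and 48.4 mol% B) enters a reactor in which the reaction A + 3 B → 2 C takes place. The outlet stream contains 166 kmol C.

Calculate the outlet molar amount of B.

215 kmol

For C: n = n₀ + 2ξ → 166 = 0 + 2ξ, giving ξ = 83 kmol.
Outlet amounts (n = n₀ + ν ξ):
  A: 495.2 − 1(83) = 412.2
  B: 464.5 − 3(83) = 215.5
  C: 0 + 2(83) = 166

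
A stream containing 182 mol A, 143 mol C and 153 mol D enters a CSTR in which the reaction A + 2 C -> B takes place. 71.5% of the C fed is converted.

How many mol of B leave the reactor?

51.1 mol

C reacted = 0.715 × 143 = 102.2 mol; ν_C = −2, so ξ = 102.2/2 = 51.12 mol.
Outlet amounts (n = n₀ + ν ξ):
  A: 182 − 1(51.12) = 130.9
  C: 143 − 2(51.12) = 40.76
  B: 0 + 1(51.12) = 51.12
  D: 153 (inert)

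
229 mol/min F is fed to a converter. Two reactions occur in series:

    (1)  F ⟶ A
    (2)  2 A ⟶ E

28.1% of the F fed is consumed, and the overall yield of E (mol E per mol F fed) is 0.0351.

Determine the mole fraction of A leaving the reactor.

Conversion of F: F consumed = 1ξ₁ = 0.281 × 229 → ξ₁ = 64.35 mol/min.
Yield of E: 1ξ₂ / 229 = 0.0351 → ξ₂ = 8.038 mol/min.
Outlet amounts (n = n₀ + Σ ν·ξ):
  F: 229 − 1(64.35) = 164.7
  A: 0 + 1(64.35) − 2(8.038) = 48.27
  E: 0 + 1(8.038) = 8.038
Total out = 221 mol/min; y_A = 48.27 / 221 = 0.2185.

0.218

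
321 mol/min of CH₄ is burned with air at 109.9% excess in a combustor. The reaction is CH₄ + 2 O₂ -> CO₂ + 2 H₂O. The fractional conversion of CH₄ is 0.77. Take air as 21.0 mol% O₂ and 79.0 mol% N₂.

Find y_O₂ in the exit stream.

0.127

Stoichiometric O₂ = 2 × 321 = 642 mol/min; O₂ fed = 642 × 2.099 = 1348 mol/min.
N₂ fed = 1348 × 79/21 = 5069 mol/min.
Fuel reacted = 0.77 × 321 → ξ = 247.2 mol/min.
Outlet (n = n₀ + ν ξ):
  CH₄: 321 − 1(247.2) = 73.83
  O₂: 1348 − 2(247.2) = 853.2
  N₂: 5069 (inert)
  CO₂: 0 + 1(247.2) = 247.2
  H₂O: 0 + 2(247.2) = 494.3
Total out = 6738 mol/min; y_O₂ = 853.2 / 6738 = 0.1266.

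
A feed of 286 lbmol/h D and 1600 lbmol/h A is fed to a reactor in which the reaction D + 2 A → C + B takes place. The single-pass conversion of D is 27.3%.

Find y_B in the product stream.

D reacted = 0.273 × 286 = 78.08 lbmol/h; ν_D = −1, so ξ = 78.08/1 = 78.08 lbmol/h.
Outlet amounts (n = n₀ + ν ξ):
  D: 286 − 1(78.08) = 207.9
  A: 1600 − 2(78.08) = 1444
  C: 0 + 1(78.08) = 78.08
  B: 0 + 1(78.08) = 78.08
Total out = 1808 lbmol/h; y_B = 78.08 / 1808 = 0.04319.

0.0432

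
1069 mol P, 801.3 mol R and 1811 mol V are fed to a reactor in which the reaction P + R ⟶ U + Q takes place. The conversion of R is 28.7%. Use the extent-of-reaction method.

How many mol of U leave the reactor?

R reacted = 0.287 × 801.3 = 230 mol; ν_R = −1, so ξ = 230/1 = 230 mol.
Outlet amounts (n = n₀ + ν ξ):
  P: 1069 − 1(230) = 839
  R: 801.3 − 1(230) = 571.3
  U: 0 + 1(230) = 230
  Q: 0 + 1(230) = 230
  V: 1811 (inert)

230 mol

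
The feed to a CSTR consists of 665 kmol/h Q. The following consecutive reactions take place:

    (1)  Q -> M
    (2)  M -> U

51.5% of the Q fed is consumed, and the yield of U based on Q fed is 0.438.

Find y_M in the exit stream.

Conversion of Q: Q consumed = 1ξ₁ = 0.515 × 665 → ξ₁ = 342.5 kmol/h.
Yield of U: 1ξ₂ / 665 = 0.438 → ξ₂ = 291.3 kmol/h.
Outlet amounts (n = n₀ + Σ ν·ξ):
  Q: 665 − 1(342.5) = 322.5
  M: 0 + 1(342.5) − 1(291.3) = 51.21
  U: 0 + 1(291.3) = 291.3
Total out = 665 kmol/h; y_M = 51.21 / 665 = 0.077.

0.077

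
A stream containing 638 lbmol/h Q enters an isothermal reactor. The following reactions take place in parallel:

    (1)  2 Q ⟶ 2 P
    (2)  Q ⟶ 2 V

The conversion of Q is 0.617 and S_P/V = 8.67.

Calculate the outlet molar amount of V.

42.9 lbmol/h

Conversion of Q: Q consumed = 0.617 × 638 = 393.6 lbmol/h = 2ξ₁ + 1ξ₂.
Selectivity: 2ξ₁ / (2ξ₂) = 8.67 → ξ₁ = 8.67 ξ₂.
Substitute: (2·8.67 + 1) ξ₂ = 393.6 → ξ₂ = 21.46 lbmol/h, ξ₁ = 186.1 lbmol/h.
Outlet amounts (n = n₀ + Σ ν·ξ):
  Q: 638 − 2(186.1) − 1(21.46) = 244.4
  P: 0 + 2(186.1) = 372.2
  V: 0 + 2(21.46) = 42.93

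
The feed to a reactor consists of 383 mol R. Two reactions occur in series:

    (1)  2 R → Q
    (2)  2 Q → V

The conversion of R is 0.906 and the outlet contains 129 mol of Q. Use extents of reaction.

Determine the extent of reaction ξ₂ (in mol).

ξ₂ = 22.2 mol

Conversion of R: R consumed = 2ξ₁ = 0.906 × 383 → ξ₁ = 173.5 mol.
Q balance: n_Q = 0 + 1ξ₁ − 2ξ₂ = 129 → ξ₂ = (1·173.5 − 129)/2 = 22.25 mol.
Outlet amounts (n = n₀ + Σ ν·ξ):
  R: 383 − 2(173.5) = 36
  Q: 0 + 1(173.5) − 2(22.25) = 129
  V: 0 + 1(22.25) = 22.25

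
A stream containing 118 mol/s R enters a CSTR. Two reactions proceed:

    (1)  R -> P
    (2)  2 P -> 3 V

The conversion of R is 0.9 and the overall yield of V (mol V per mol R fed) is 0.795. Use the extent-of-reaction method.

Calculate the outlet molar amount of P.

43.7 mol/s

Conversion of R: R consumed = 1ξ₁ = 0.9 × 118 → ξ₁ = 106.2 mol/s.
Yield of V: 3ξ₂ / 118 = 0.795 → ξ₂ = 31.27 mol/s.
Outlet amounts (n = n₀ + Σ ν·ξ):
  R: 118 − 1(106.2) = 11.8
  P: 0 + 1(106.2) − 2(31.27) = 43.66
  V: 0 + 3(31.27) = 93.81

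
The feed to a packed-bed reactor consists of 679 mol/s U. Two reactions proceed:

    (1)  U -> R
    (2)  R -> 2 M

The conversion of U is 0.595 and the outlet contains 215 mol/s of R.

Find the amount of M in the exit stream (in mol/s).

378 mol/s

Conversion of U: U consumed = 1ξ₁ = 0.595 × 679 → ξ₁ = 404 mol/s.
R balance: n_R = 0 + 1ξ₁ − 1ξ₂ = 215 → ξ₂ = (1·404 − 215)/1 = 189 mol/s.
Outlet amounts (n = n₀ + Σ ν·ξ):
  U: 679 − 1(404) = 275
  R: 0 + 1(404) − 1(189) = 215
  M: 0 + 2(189) = 378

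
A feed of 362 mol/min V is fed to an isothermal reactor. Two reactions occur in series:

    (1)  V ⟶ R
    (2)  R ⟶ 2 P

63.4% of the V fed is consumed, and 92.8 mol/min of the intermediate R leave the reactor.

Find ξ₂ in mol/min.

Conversion of V: V consumed = 1ξ₁ = 0.634 × 362 → ξ₁ = 229.5 mol/min.
R balance: n_R = 0 + 1ξ₁ − 1ξ₂ = 92.8 → ξ₂ = (1·229.5 − 92.8)/1 = 136.7 mol/min.
Outlet amounts (n = n₀ + Σ ν·ξ):
  V: 362 − 1(229.5) = 132.5
  R: 0 + 1(229.5) − 1(136.7) = 92.8
  P: 0 + 2(136.7) = 273.4

ξ₂ = 137 mol/min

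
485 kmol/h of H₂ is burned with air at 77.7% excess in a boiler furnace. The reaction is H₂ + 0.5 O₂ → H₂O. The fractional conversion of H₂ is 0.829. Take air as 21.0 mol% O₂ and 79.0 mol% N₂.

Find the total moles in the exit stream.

Stoichiometric O₂ = 0.5 × 485 = 242.5 kmol/h; O₂ fed = 242.5 × 1.777 = 430.9 kmol/h.
N₂ fed = 430.9 × 79/21 = 1621 kmol/h.
Fuel reacted = 0.829 × 485 → ξ = 402.1 kmol/h.
Outlet (n = n₀ + ν ξ):
  H₂: 485 − 1(402.1) = 82.94
  O₂: 430.9 − 0.5(402.1) = 229.9
  N₂: 1621 (inert)
  H₂O: 0 + 1(402.1) = 402.1
Total out = 82.94 + 229.9 + 1621 + 402.1 = 2336 kmol/h.

2340 kmol/h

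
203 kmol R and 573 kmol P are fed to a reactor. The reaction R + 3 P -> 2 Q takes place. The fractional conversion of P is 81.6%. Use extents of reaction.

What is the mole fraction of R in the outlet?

P reacted = 0.816 × 573 = 467.6 kmol; ν_P = −3, so ξ = 467.6/3 = 155.9 kmol.
Outlet amounts (n = n₀ + ν ξ):
  R: 203 − 1(155.9) = 47.14
  P: 573 − 3(155.9) = 105.4
  Q: 0 + 2(155.9) = 311.7
Total out = 464.3 kmol; y_R = 47.14 / 464.3 = 0.1015.

0.102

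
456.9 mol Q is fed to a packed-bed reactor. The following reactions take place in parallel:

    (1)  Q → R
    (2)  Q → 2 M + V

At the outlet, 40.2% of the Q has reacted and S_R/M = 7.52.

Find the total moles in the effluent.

480 mol

Conversion of Q: Q consumed = 0.402 × 456.9 = 183.7 mol = 1ξ₁ + 1ξ₂.
Selectivity: 1ξ₁ / (2ξ₂) = 7.52 → ξ₁ = 15.04 ξ₂.
Substitute: (1·15.04 + 1) ξ₂ = 183.7 → ξ₂ = 11.45 mol, ξ₁ = 172.2 mol.
Outlet amounts (n = n₀ + Σ ν·ξ):
  Q: 456.9 − 1(172.2) − 1(11.45) = 273.2
  R: 0 + 1(172.2) = 172.2
  M: 0 + 2(11.45) = 22.9
  V: 0 + 1(11.45) = 11.45
Total out = 273.2 + 172.2 + 22.9 + 11.45 = 479.8 mol.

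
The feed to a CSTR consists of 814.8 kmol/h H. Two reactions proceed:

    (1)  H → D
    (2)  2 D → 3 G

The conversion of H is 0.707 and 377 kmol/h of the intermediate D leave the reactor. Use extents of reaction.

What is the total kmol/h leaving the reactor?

Conversion of H: H consumed = 1ξ₁ = 0.707 × 814.8 → ξ₁ = 576.1 kmol/h.
D balance: n_D = 0 + 1ξ₁ − 2ξ₂ = 377 → ξ₂ = (1·576.1 − 377)/2 = 99.53 kmol/h.
Outlet amounts (n = n₀ + Σ ν·ξ):
  H: 814.8 − 1(576.1) = 238.7
  D: 0 + 1(576.1) − 2(99.53) = 377
  G: 0 + 3(99.53) = 298.6
Total out = 238.7 + 377 + 298.6 = 914.3 kmol/h.

914 kmol/h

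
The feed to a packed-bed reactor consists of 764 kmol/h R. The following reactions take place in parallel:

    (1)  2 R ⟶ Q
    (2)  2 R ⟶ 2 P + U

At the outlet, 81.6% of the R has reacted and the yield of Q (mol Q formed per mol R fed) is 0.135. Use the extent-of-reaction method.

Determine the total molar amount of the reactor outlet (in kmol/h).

Yield of Q: 1ξ₁ / 764 = 0.135 → ξ₁ = 103.1 kmol/h.
Conversion of R: 2ξ₁ + 2ξ₂ = 0.816 × 764 = 623.4 → ξ₂ = 208.6 kmol/h.
Outlet amounts (n = n₀ + Σ ν·ξ):
  R: 764 − 2(103.1) − 2(208.6) = 140.6
  Q: 0 + 1(103.1) = 103.1
  P: 0 + 2(208.6) = 417.1
  U: 0 + 1(208.6) = 208.6
Total out = 140.6 + 103.1 + 417.1 + 208.6 = 869.4 kmol/h.

869 kmol/h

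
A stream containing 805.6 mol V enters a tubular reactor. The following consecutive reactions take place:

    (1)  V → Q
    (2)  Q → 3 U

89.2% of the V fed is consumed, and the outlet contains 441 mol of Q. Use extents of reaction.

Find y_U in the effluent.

0.612

Conversion of V: V consumed = 1ξ₁ = 0.892 × 805.6 → ξ₁ = 718.6 mol.
Q balance: n_Q = 0 + 1ξ₁ − 1ξ₂ = 441 → ξ₂ = (1·718.6 − 441)/1 = 277.6 mol.
Outlet amounts (n = n₀ + Σ ν·ξ):
  V: 805.6 − 1(718.6) = 87
  Q: 0 + 1(718.6) − 1(277.6) = 441
  U: 0 + 3(277.6) = 832.8
Total out = 1361 mol; y_U = 832.8 / 1361 = 0.612.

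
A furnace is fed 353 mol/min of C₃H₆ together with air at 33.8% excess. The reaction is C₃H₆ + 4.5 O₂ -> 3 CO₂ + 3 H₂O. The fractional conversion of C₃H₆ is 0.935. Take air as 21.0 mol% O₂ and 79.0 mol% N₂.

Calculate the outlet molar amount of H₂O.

Stoichiometric O₂ = 4.5 × 353 = 1588 mol/min; O₂ fed = 1588 × 1.338 = 2125 mol/min.
N₂ fed = 2125 × 79/21 = 7996 mol/min.
Fuel reacted = 0.935 × 353 → ξ = 330.1 mol/min.
Outlet (n = n₀ + ν ξ):
  C₃H₆: 353 − 1(330.1) = 22.94
  O₂: 2125 − 4.5(330.1) = 640.2
  N₂: 7996 (inert)
  CO₂: 0 + 3(330.1) = 990.2
  H₂O: 0 + 3(330.1) = 990.2

990 mol/min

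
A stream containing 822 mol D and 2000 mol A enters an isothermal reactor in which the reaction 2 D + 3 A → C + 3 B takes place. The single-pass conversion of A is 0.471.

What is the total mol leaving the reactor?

A reacted = 0.471 × 2000 = 942 mol; ν_A = −3, so ξ = 942/3 = 314 mol.
Outlet amounts (n = n₀ + ν ξ):
  D: 822 − 2(314) = 194
  A: 2000 − 3(314) = 1058
  C: 0 + 1(314) = 314
  B: 0 + 3(314) = 942
Total out = 194 + 1058 + 314 + 942 = 2508 mol.

2510 mol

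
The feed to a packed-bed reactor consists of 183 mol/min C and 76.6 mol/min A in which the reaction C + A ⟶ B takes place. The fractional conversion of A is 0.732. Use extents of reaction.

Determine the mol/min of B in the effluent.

56.1 mol/min

A reacted = 0.732 × 76.6 = 56.07 mol/min; ν_A = −1, so ξ = 56.07/1 = 56.07 mol/min.
Outlet amounts (n = n₀ + ν ξ):
  C: 183 − 1(56.07) = 126.9
  A: 76.6 − 1(56.07) = 20.53
  B: 0 + 1(56.07) = 56.07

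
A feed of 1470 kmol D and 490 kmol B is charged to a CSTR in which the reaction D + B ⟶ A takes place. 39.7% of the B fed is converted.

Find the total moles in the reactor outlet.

1770 kmol

B reacted = 0.397 × 490 = 194.5 kmol; ν_B = −1, so ξ = 194.5/1 = 194.5 kmol.
Outlet amounts (n = n₀ + ν ξ):
  D: 1470 − 1(194.5) = 1275
  B: 490 − 1(194.5) = 295.5
  A: 0 + 1(194.5) = 194.5
Total out = 1275 + 295.5 + 194.5 = 1765 kmol.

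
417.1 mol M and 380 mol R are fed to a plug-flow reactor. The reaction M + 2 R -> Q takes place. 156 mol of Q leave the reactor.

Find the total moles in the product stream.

For Q: n = n₀ + 1ξ → 156 = 0 + 1ξ, giving ξ = 156 mol.
Outlet amounts (n = n₀ + ν ξ):
  M: 417.1 − 1(156) = 261.1
  R: 380 − 2(156) = 68
  Q: 0 + 1(156) = 156
Total out = 261.1 + 68 + 156 = 485.1 mol.

485 mol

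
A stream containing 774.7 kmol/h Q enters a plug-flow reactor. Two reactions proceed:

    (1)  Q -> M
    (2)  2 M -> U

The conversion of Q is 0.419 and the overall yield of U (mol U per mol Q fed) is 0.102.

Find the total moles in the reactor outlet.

Conversion of Q: Q consumed = 1ξ₁ = 0.419 × 774.7 → ξ₁ = 324.6 kmol/h.
Yield of U: 1ξ₂ / 774.7 = 0.102 → ξ₂ = 79.02 kmol/h.
Outlet amounts (n = n₀ + Σ ν·ξ):
  Q: 774.7 − 1(324.6) = 450.1
  M: 0 + 1(324.6) − 2(79.02) = 166.6
  U: 0 + 1(79.02) = 79.02
Total out = 450.1 + 166.6 + 79.02 = 695.7 kmol/h.

696 kmol/h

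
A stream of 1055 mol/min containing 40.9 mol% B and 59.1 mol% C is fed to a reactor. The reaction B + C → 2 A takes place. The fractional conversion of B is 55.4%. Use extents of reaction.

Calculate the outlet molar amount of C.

B reacted = 0.554 × 431.5 = 239 mol/min; ν_B = −1, so ξ = 239/1 = 239 mol/min.
Outlet amounts (n = n₀ + ν ξ):
  B: 431.5 − 1(239) = 192.4
  C: 623.5 − 1(239) = 384.5
  A: 0 + 2(239) = 478.1

384 mol/min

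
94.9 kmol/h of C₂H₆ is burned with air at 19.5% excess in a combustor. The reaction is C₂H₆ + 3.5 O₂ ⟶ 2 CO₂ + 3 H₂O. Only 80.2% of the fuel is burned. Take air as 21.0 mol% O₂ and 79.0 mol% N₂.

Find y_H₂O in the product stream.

Stoichiometric O₂ = 3.5 × 94.9 = 332.2 kmol/h; O₂ fed = 332.2 × 1.195 = 396.9 kmol/h.
N₂ fed = 396.9 × 79/21 = 1493 kmol/h.
Fuel reacted = 0.802 × 94.9 → ξ = 76.11 kmol/h.
Outlet (n = n₀ + ν ξ):
  C₂H₆: 94.9 − 1(76.11) = 18.79
  O₂: 396.9 − 3.5(76.11) = 130.5
  N₂: 1493 (inert)
  CO₂: 0 + 2(76.11) = 152.2
  H₂O: 0 + 3(76.11) = 228.3
Total out = 2023 kmol/h; y_H₂O = 228.3 / 2023 = 0.1129.

0.113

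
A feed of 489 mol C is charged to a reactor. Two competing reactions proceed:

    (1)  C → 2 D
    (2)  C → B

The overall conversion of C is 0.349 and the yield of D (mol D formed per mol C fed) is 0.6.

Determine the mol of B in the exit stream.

Yield of D: 2ξ₁ / 489 = 0.6 → ξ₁ = 146.7 mol.
Conversion of C: 1ξ₁ + 1ξ₂ = 0.349 × 489 = 170.7 → ξ₂ = 23.96 mol.
Outlet amounts (n = n₀ + Σ ν·ξ):
  C: 489 − 1(146.7) − 1(23.96) = 318.3
  D: 0 + 2(146.7) = 293.4
  B: 0 + 1(23.96) = 23.96

24 mol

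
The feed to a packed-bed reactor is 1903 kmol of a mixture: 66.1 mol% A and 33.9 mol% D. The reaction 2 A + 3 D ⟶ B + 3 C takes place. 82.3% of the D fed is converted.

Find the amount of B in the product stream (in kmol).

D reacted = 0.823 × 645.1 = 530.9 kmol; ν_D = −3, so ξ = 530.9/3 = 177 kmol.
Outlet amounts (n = n₀ + ν ξ):
  A: 1258 − 2(177) = 903.9
  D: 645.1 − 3(177) = 114.2
  B: 0 + 1(177) = 177
  C: 0 + 3(177) = 530.9

177 kmol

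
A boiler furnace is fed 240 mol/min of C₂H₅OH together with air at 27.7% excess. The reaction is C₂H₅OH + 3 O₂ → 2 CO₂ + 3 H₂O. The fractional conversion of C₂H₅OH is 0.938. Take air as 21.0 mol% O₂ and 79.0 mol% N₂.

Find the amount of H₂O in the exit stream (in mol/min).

Stoichiometric O₂ = 3 × 240 = 720 mol/min; O₂ fed = 720 × 1.277 = 919.4 mol/min.
N₂ fed = 919.4 × 79/21 = 3459 mol/min.
Fuel reacted = 0.938 × 240 → ξ = 225.1 mol/min.
Outlet (n = n₀ + ν ξ):
  C₂H₅OH: 240 − 1(225.1) = 14.88
  O₂: 919.4 − 3(225.1) = 244.1
  N₂: 3459 (inert)
  CO₂: 0 + 2(225.1) = 450.2
  H₂O: 0 + 3(225.1) = 675.4

675 mol/min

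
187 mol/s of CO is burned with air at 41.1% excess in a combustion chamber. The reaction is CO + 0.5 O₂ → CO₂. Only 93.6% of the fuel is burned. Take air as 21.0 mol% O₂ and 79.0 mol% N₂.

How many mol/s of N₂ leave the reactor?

Stoichiometric O₂ = 0.5 × 187 = 93.5 mol/s; O₂ fed = 93.5 × 1.411 = 131.9 mol/s.
N₂ fed = 131.9 × 79/21 = 496.3 mol/s.
Fuel reacted = 0.936 × 187 → ξ = 175 mol/s.
Outlet (n = n₀ + ν ξ):
  CO: 187 − 1(175) = 11.97
  O₂: 131.9 − 0.5(175) = 44.41
  N₂: 496.3 (inert)
  CO₂: 0 + 1(175) = 175

496 mol/s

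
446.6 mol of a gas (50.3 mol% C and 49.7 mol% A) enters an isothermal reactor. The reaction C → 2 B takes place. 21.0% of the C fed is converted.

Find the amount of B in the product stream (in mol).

C reacted = 0.21 × 224.6 = 47.17 mol; ν_C = −1, so ξ = 47.17/1 = 47.17 mol.
Outlet amounts (n = n₀ + ν ξ):
  C: 224.6 − 1(47.17) = 177.5
  B: 0 + 2(47.17) = 94.35
  A: 222 (inert)

94.3 mol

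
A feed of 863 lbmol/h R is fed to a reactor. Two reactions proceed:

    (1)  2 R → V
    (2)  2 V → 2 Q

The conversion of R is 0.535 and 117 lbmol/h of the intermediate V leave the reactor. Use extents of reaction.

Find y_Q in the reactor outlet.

0.18

Conversion of R: R consumed = 2ξ₁ = 0.535 × 863 → ξ₁ = 230.9 lbmol/h.
V balance: n_V = 0 + 1ξ₁ − 2ξ₂ = 117 → ξ₂ = (1·230.9 − 117)/2 = 56.93 lbmol/h.
Outlet amounts (n = n₀ + Σ ν·ξ):
  R: 863 − 2(230.9) = 401.3
  V: 0 + 1(230.9) − 2(56.93) = 117
  Q: 0 + 2(56.93) = 113.9
Total out = 632.1 lbmol/h; y_Q = 113.9 / 632.1 = 0.1801.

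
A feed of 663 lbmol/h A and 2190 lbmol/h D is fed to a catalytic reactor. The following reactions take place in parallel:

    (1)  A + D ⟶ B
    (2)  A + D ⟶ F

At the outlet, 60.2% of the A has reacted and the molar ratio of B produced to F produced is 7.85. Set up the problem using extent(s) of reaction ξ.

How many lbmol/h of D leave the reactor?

Conversion of A: A consumed = 0.602 × 663 = 399.1 lbmol/h = 1ξ₁ + 1ξ₂.
Selectivity: 1ξ₁ / (1ξ₂) = 7.85 → ξ₁ = 7.85 ξ₂.
Substitute: (1·7.85 + 1) ξ₂ = 399.1 → ξ₂ = 45.1 lbmol/h, ξ₁ = 354 lbmol/h.
Outlet amounts (n = n₀ + Σ ν·ξ):
  A: 663 − 1(354) − 1(45.1) = 263.9
  D: 2190 − 1(354) − 1(45.1) = 1791
  B: 0 + 1(354) = 354
  F: 0 + 1(45.1) = 45.1

1790 lbmol/h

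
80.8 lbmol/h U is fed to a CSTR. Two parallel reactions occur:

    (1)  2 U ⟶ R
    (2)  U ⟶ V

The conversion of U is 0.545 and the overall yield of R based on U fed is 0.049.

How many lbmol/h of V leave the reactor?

Yield of R: 1ξ₁ / 80.8 = 0.049 → ξ₁ = 3.959 lbmol/h.
Conversion of U: 2ξ₁ + 1ξ₂ = 0.545 × 80.8 = 44.04 → ξ₂ = 36.12 lbmol/h.
Outlet amounts (n = n₀ + Σ ν·ξ):
  U: 80.8 − 2(3.959) − 1(36.12) = 36.76
  R: 0 + 1(3.959) = 3.959
  V: 0 + 1(36.12) = 36.12

36.1 lbmol/h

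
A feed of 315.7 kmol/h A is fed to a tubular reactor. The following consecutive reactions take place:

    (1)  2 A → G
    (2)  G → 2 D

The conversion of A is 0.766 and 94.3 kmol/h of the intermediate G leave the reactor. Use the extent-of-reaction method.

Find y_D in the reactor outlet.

0.24

Conversion of A: A consumed = 2ξ₁ = 0.766 × 315.7 → ξ₁ = 120.9 kmol/h.
G balance: n_G = 0 + 1ξ₁ − 1ξ₂ = 94.3 → ξ₂ = (1·120.9 − 94.3)/1 = 26.61 kmol/h.
Outlet amounts (n = n₀ + Σ ν·ξ):
  A: 315.7 − 2(120.9) = 73.87
  G: 0 + 1(120.9) − 1(26.61) = 94.3
  D: 0 + 2(26.61) = 53.23
Total out = 221.4 kmol/h; y_D = 53.23 / 221.4 = 0.2404.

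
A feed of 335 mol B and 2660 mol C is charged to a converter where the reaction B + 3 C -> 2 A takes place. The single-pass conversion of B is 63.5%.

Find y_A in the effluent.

B reacted = 0.635 × 335 = 212.7 mol; ν_B = −1, so ξ = 212.7/1 = 212.7 mol.
Outlet amounts (n = n₀ + ν ξ):
  B: 335 − 1(212.7) = 122.3
  C: 2660 − 3(212.7) = 2022
  A: 0 + 2(212.7) = 425.4
Total out = 2570 mol; y_A = 425.4 / 2570 = 0.1656.

0.166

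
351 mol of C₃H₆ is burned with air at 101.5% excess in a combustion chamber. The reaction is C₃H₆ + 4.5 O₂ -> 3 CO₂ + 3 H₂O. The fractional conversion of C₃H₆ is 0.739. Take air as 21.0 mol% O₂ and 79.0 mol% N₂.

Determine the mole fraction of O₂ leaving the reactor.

0.129

Stoichiometric O₂ = 4.5 × 351 = 1580 mol; O₂ fed = 1580 × 2.015 = 3183 mol.
N₂ fed = 3183 × 79/21 = 11970 mol.
Fuel reacted = 0.739 × 351 → ξ = 259.4 mol.
Outlet (n = n₀ + ν ξ):
  C₃H₆: 351 − 1(259.4) = 91.61
  O₂: 3183 − 4.5(259.4) = 2015
  N₂: 11970 (inert)
  CO₂: 0 + 3(259.4) = 778.2
  H₂O: 0 + 3(259.4) = 778.2
Total out = 15640 mol; y_O₂ = 2015 / 15640 = 0.1289.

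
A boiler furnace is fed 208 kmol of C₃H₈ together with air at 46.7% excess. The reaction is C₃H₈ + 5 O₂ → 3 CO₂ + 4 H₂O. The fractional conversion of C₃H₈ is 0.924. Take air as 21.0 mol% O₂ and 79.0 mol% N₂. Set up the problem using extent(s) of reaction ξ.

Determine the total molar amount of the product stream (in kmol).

7670 kmol

Stoichiometric O₂ = 5 × 208 = 1040 kmol; O₂ fed = 1040 × 1.467 = 1526 kmol.
N₂ fed = 1526 × 79/21 = 5739 kmol.
Fuel reacted = 0.924 × 208 → ξ = 192.2 kmol.
Outlet (n = n₀ + ν ξ):
  C₃H₈: 208 − 1(192.2) = 15.81
  O₂: 1526 − 5(192.2) = 564.7
  N₂: 5739 (inert)
  CO₂: 0 + 3(192.2) = 576.6
  H₂O: 0 + 4(192.2) = 768.8
Total out = 15.81 + 564.7 + 5739 + 576.6 + 768.8 = 7665 kmol.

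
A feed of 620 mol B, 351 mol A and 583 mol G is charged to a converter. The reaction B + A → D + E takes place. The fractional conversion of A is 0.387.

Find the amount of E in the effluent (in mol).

136 mol

A reacted = 0.387 × 351 = 135.8 mol; ν_A = −1, so ξ = 135.8/1 = 135.8 mol.
Outlet amounts (n = n₀ + ν ξ):
  B: 620 − 1(135.8) = 484.2
  A: 351 − 1(135.8) = 215.2
  D: 0 + 1(135.8) = 135.8
  E: 0 + 1(135.8) = 135.8
  G: 583 (inert)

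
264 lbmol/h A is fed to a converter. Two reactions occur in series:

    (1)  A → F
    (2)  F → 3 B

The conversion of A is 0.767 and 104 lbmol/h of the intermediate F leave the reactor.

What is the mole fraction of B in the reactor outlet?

0.641

Conversion of A: A consumed = 1ξ₁ = 0.767 × 264 → ξ₁ = 202.5 lbmol/h.
F balance: n_F = 0 + 1ξ₁ − 1ξ₂ = 104 → ξ₂ = (1·202.5 − 104)/1 = 98.49 lbmol/h.
Outlet amounts (n = n₀ + Σ ν·ξ):
  A: 264 − 1(202.5) = 61.51
  F: 0 + 1(202.5) − 1(98.49) = 104
  B: 0 + 3(98.49) = 295.5
Total out = 461 lbmol/h; y_B = 295.5 / 461 = 0.641.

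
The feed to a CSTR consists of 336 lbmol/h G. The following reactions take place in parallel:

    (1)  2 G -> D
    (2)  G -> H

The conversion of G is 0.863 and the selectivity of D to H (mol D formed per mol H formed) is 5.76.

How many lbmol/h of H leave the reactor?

23.2 lbmol/h

Conversion of G: G consumed = 0.863 × 336 = 290 lbmol/h = 2ξ₁ + 1ξ₂.
Selectivity: 1ξ₁ / (1ξ₂) = 5.76 → ξ₁ = 5.76 ξ₂.
Substitute: (2·5.76 + 1) ξ₂ = 290 → ξ₂ = 23.16 lbmol/h, ξ₁ = 133.4 lbmol/h.
Outlet amounts (n = n₀ + Σ ν·ξ):
  G: 336 − 2(133.4) − 1(23.16) = 46.03
  D: 0 + 1(133.4) = 133.4
  H: 0 + 1(23.16) = 23.16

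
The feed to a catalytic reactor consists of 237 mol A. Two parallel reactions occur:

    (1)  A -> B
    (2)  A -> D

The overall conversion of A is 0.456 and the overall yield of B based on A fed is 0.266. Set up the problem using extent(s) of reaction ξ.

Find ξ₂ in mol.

Yield of B: 1ξ₁ / 237 = 0.266 → ξ₁ = 63.04 mol.
Conversion of A: 1ξ₁ + 1ξ₂ = 0.456 × 237 = 108.1 → ξ₂ = 45.03 mol.
Outlet amounts (n = n₀ + Σ ν·ξ):
  A: 237 − 1(63.04) − 1(45.03) = 128.9
  B: 0 + 1(63.04) = 63.04
  D: 0 + 1(45.03) = 45.03

ξ₂ = 45 mol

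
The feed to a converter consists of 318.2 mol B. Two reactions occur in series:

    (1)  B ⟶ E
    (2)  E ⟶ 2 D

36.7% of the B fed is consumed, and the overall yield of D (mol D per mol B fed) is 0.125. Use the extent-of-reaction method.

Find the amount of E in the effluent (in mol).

Conversion of B: B consumed = 1ξ₁ = 0.367 × 318.2 → ξ₁ = 116.8 mol.
Yield of D: 2ξ₂ / 318.2 = 0.125 → ξ₂ = 19.89 mol.
Outlet amounts (n = n₀ + Σ ν·ξ):
  B: 318.2 − 1(116.8) = 201.4
  E: 0 + 1(116.8) − 1(19.89) = 96.89
  D: 0 + 2(19.89) = 39.77

96.9 mol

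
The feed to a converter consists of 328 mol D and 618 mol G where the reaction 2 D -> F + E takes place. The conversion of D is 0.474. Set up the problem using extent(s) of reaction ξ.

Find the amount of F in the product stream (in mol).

77.7 mol

D reacted = 0.474 × 328 = 155.5 mol; ν_D = −2, so ξ = 155.5/2 = 77.74 mol.
Outlet amounts (n = n₀ + ν ξ):
  D: 328 − 2(77.74) = 172.5
  F: 0 + 1(77.74) = 77.74
  E: 0 + 1(77.74) = 77.74
  G: 618 (inert)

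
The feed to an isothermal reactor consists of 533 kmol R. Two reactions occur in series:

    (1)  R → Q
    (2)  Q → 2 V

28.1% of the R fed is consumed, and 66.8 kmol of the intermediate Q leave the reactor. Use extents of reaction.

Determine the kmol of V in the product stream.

166 kmol

Conversion of R: R consumed = 1ξ₁ = 0.281 × 533 → ξ₁ = 149.8 kmol.
Q balance: n_Q = 0 + 1ξ₁ − 1ξ₂ = 66.8 → ξ₂ = (1·149.8 − 66.8)/1 = 82.97 kmol.
Outlet amounts (n = n₀ + Σ ν·ξ):
  R: 533 − 1(149.8) = 383.2
  Q: 0 + 1(149.8) − 1(82.97) = 66.8
  V: 0 + 2(82.97) = 165.9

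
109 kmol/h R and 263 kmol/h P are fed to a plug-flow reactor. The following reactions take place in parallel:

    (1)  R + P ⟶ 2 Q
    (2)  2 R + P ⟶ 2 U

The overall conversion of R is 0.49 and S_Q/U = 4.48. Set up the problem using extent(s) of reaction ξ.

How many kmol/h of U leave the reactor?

Conversion of R: R consumed = 0.49 × 109 = 53.41 kmol/h = 1ξ₁ + 2ξ₂.
Selectivity: 2ξ₁ / (2ξ₂) = 4.48 → ξ₁ = 4.48 ξ₂.
Substitute: (1·4.48 + 2) ξ₂ = 53.41 → ξ₂ = 8.242 kmol/h, ξ₁ = 36.93 kmol/h.
Outlet amounts (n = n₀ + Σ ν·ξ):
  R: 109 − 1(36.93) − 2(8.242) = 55.59
  P: 263 − 1(36.93) − 1(8.242) = 217.8
  Q: 0 + 2(36.93) = 73.85
  U: 0 + 2(8.242) = 16.48

16.5 kmol/h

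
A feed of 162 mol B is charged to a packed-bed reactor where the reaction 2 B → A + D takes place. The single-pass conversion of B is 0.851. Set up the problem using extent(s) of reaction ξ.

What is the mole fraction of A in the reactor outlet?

B reacted = 0.851 × 162 = 137.9 mol; ν_B = −2, so ξ = 137.9/2 = 68.93 mol.
Outlet amounts (n = n₀ + ν ξ):
  B: 162 − 2(68.93) = 24.14
  A: 0 + 1(68.93) = 68.93
  D: 0 + 1(68.93) = 68.93
Total out = 162 mol; y_A = 68.93 / 162 = 0.4255.

0.425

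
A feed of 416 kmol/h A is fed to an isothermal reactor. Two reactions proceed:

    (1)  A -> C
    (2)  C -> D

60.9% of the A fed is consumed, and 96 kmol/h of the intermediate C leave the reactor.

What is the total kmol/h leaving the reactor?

416 kmol/h

Conversion of A: A consumed = 1ξ₁ = 0.609 × 416 → ξ₁ = 253.3 kmol/h.
C balance: n_C = 0 + 1ξ₁ − 1ξ₂ = 96 → ξ₂ = (1·253.3 − 96)/1 = 157.3 kmol/h.
Outlet amounts (n = n₀ + Σ ν·ξ):
  A: 416 − 1(253.3) = 162.7
  C: 0 + 1(253.3) − 1(157.3) = 96
  D: 0 + 1(157.3) = 157.3
Total out = 162.7 + 96 + 157.3 = 416 kmol/h.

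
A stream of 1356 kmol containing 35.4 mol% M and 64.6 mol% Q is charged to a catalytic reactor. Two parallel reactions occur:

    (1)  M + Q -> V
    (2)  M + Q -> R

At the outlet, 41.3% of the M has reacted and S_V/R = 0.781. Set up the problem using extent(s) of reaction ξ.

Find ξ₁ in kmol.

ξ₁ = 86.9 kmol

Conversion of M: M consumed = 0.413 × 480 = 198.2 kmol = 1ξ₁ + 1ξ₂.
Selectivity: 1ξ₁ / (1ξ₂) = 0.781 → ξ₁ = 0.781 ξ₂.
Substitute: (1·0.781 + 1) ξ₂ = 198.2 → ξ₂ = 111.3 kmol, ξ₁ = 86.94 kmol.
Outlet amounts (n = n₀ + Σ ν·ξ):
  M: 480 − 1(86.94) − 1(111.3) = 281.8
  Q: 876 − 1(86.94) − 1(111.3) = 677.7
  V: 0 + 1(86.94) = 86.94
  R: 0 + 1(111.3) = 111.3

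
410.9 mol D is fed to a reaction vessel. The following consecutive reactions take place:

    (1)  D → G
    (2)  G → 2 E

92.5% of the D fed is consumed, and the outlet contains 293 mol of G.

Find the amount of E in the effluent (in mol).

174 mol

Conversion of D: D consumed = 1ξ₁ = 0.925 × 410.9 → ξ₁ = 380.1 mol.
G balance: n_G = 0 + 1ξ₁ − 1ξ₂ = 293 → ξ₂ = (1·380.1 − 293)/1 = 87.08 mol.
Outlet amounts (n = n₀ + Σ ν·ξ):
  D: 410.9 − 1(380.1) = 30.82
  G: 0 + 1(380.1) − 1(87.08) = 293
  E: 0 + 2(87.08) = 174.2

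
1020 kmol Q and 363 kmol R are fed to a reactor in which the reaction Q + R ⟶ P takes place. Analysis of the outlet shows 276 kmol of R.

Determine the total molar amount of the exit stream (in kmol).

For R: n = n₀ − 1ξ → 276 = 363 − 1ξ, giving ξ = 87 kmol.
Outlet amounts (n = n₀ + ν ξ):
  Q: 1020 − 1(87) = 933
  R: 363 − 1(87) = 276
  P: 0 + 1(87) = 87
Total out = 933 + 276 + 87 = 1296 kmol.

1300 kmol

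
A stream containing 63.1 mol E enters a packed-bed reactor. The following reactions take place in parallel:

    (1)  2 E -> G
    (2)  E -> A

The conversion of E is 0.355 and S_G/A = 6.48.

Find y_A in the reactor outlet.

Conversion of E: E consumed = 0.355 × 63.1 = 22.4 mol = 2ξ₁ + 1ξ₂.
Selectivity: 1ξ₁ / (1ξ₂) = 6.48 → ξ₁ = 6.48 ξ₂.
Substitute: (2·6.48 + 1) ξ₂ = 22.4 → ξ₂ = 1.605 mol, ξ₁ = 10.4 mol.
Outlet amounts (n = n₀ + Σ ν·ξ):
  E: 63.1 − 2(10.4) − 1(1.605) = 40.7
  G: 0 + 1(10.4) = 10.4
  A: 0 + 1(1.605) = 1.605
Total out = 52.7 mol; y_A = 1.605 / 52.7 = 0.03045.

0.0304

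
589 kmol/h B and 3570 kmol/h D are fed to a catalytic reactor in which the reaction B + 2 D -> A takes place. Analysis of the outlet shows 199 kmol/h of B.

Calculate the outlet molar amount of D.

2790 kmol/h

For B: n = n₀ − 1ξ → 199 = 589 − 1ξ, giving ξ = 390 kmol/h.
Outlet amounts (n = n₀ + ν ξ):
  B: 589 − 1(390) = 199
  D: 3570 − 2(390) = 2790
  A: 0 + 1(390) = 390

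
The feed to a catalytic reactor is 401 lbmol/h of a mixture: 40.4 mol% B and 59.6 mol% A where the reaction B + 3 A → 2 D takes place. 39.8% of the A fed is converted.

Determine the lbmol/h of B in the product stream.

A reacted = 0.398 × 239 = 95.12 lbmol/h; ν_A = −3, so ξ = 95.12/3 = 31.71 lbmol/h.
Outlet amounts (n = n₀ + ν ξ):
  B: 162 − 1(31.71) = 130.3
  A: 239 − 3(31.71) = 143.9
  D: 0 + 2(31.71) = 63.41

130 lbmol/h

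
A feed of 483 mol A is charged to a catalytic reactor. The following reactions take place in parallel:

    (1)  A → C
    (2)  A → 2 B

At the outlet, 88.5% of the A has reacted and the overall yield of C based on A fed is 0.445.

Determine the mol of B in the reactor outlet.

Yield of C: 1ξ₁ / 483 = 0.445 → ξ₁ = 214.9 mol.
Conversion of A: 1ξ₁ + 1ξ₂ = 0.885 × 483 = 427.5 → ξ₂ = 212.5 mol.
Outlet amounts (n = n₀ + Σ ν·ξ):
  A: 483 − 1(214.9) − 1(212.5) = 55.55
  C: 0 + 1(214.9) = 214.9
  B: 0 + 2(212.5) = 425

425 mol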